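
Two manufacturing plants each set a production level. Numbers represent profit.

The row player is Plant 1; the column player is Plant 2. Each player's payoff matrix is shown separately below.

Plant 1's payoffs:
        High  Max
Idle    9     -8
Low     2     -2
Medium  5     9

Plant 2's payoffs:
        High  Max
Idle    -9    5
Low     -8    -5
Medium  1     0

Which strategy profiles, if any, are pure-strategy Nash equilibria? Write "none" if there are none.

(Idle, High): Plant 2 can switch to Max (-9 → 5). Not NE.
(Idle, Max): Plant 1 can switch to Low (-8 → -2). Not NE.
(Low, High): Plant 1 can switch to Idle (2 → 9). Not NE.
(Low, Max): Plant 1 can switch to Medium (-2 → 9). Not NE.
(Medium, High): Plant 1 can switch to Idle (5 → 9). Not NE.
(Medium, Max): Plant 2 can switch to High (0 → 1). Not NE.

There is no pure-strategy Nash equilibrium.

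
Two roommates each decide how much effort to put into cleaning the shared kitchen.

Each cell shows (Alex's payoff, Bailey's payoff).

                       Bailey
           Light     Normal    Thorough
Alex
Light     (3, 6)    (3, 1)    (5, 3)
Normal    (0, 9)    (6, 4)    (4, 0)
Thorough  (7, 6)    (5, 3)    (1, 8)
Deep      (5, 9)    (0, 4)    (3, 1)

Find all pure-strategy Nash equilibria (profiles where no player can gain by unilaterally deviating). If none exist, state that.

For each strategy profile, look for a profitable unilateral deviation.
(Light, Light): Alex can switch to Thorough (3 → 7). Not NE.
(Light, Normal): Alex can switch to Normal (3 → 6). Not NE.
(Light, Thorough): Bailey can switch to Light (3 → 6). Not NE.
(Normal, Light): Alex can switch to Light (0 → 3). Not NE.
(Normal, Normal): Bailey can switch to Light (4 → 9). Not NE.
(Normal, Thorough): Alex can switch to Light (4 → 5). Not NE.
(The remaining 6 profiles each have a profitable deviation by the same check.)

There is no pure-strategy Nash equilibrium.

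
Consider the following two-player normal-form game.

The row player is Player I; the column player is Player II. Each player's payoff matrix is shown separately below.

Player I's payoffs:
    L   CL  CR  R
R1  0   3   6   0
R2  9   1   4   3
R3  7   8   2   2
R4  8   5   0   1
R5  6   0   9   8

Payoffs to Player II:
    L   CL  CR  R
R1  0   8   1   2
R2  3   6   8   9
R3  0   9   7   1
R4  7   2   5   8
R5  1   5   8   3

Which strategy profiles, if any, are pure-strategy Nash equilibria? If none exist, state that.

Pure-strategy Nash equilibria: (R3, CL); (R5, CR)

Player I against L: payoffs 0, 9, 7, 8, 6 → best response R2.
Player I against CL: payoffs 3, 1, 8, 5, 0 → best response R3.
Player I against CR: payoffs 6, 4, 2, 0, 9 → best response R5.
Player I against R: payoffs 0, 3, 2, 1, 8 → best response R5.
Player II against R1: payoffs 0, 8, 1, 2 → best response CL.
Player II against R2: payoffs 3, 6, 8, 9 → best response R.
Player II against R3: payoffs 0, 9, 7, 1 → best response CL.
Player II against R4: payoffs 7, 2, 5, 8 → best response R.
Player II against R5: payoffs 1, 5, 8, 3 → best response CR.
Mutual best responses: (R3, CL); (R5, CR).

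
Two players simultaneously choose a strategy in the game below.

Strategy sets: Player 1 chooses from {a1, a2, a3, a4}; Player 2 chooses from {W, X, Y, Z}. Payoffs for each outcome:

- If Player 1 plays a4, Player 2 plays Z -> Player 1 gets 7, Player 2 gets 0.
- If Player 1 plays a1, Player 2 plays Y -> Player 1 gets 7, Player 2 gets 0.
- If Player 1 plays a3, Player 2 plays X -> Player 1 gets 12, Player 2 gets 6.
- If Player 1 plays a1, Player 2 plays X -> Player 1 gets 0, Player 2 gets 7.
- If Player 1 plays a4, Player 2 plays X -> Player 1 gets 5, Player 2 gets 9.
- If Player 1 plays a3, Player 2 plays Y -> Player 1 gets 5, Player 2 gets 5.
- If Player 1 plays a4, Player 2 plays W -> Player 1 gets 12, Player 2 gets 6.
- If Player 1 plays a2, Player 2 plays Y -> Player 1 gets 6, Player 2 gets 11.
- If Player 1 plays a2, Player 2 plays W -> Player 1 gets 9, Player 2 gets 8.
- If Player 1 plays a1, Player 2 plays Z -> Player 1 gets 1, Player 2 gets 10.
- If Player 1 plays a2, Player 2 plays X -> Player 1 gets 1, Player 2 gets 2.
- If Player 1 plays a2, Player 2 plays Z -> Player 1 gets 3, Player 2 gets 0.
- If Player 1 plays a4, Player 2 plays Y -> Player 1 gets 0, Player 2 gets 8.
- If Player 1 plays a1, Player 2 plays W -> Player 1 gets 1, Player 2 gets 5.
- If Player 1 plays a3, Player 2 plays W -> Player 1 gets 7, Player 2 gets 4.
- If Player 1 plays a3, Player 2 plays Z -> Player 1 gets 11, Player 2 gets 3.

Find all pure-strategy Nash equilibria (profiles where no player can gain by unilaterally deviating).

(a3, X)

(a1, W): Player 1 can switch to a2 (1 → 9). Not NE.
(a1, X): Player 1 can switch to a2 (0 → 1). Not NE.
(a1, Y): Player 2 can switch to W (0 → 5). Not NE.
(a1, Z): Player 1 can switch to a2 (1 → 3). Not NE.
(a2, W): Player 1 can switch to a4 (9 → 12). Not NE.
(a2, X): Player 1 can switch to a3 (1 → 12). Not NE.
(a2, Y): Player 1 can switch to a1 (6 → 7). Not NE.
(a2, Z): Player 1 can switch to a3 (3 → 11). Not NE.
(a3, X): Player 1 gets 12, best alternative 5; Player 2 gets 6, best alternative 5. No profitable deviation — NE.
(The remaining 7 profiles each have a profitable deviation by the same check.)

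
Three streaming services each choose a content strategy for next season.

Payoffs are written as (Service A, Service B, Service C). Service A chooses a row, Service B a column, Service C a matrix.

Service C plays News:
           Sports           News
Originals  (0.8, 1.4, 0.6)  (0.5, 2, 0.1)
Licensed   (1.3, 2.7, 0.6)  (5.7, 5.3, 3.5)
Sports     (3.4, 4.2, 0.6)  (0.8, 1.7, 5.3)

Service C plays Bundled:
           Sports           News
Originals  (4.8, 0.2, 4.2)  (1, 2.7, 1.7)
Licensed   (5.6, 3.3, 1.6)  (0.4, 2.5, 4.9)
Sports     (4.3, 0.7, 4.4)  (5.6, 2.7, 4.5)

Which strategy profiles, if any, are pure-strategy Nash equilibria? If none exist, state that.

Mark each player's best response to every combination of opponents' strategies; a profile where every player is best-responding is a pure Nash equilibrium.
Service A against (Sports, News): payoffs 0.8, 1.3, 3.4 → best response Sports.
Service A against (Sports, Bundled): payoffs 4.8, 5.6, 4.3 → best response Licensed.
Service A against (News, News): payoffs 0.5, 5.7, 0.8 → best response Licensed.
Service A against (News, Bundled): payoffs 1, 0.4, 5.6 → best response Sports.
Service B against (Originals, News): payoffs 1.4, 2 → best response News.
Service B against (Originals, Bundled): payoffs 0.2, 2.7 → best response News.
Service B against (Licensed, News): payoffs 2.7, 5.3 → best response News.
Service B against (Licensed, Bundled): payoffs 3.3, 2.5 → best response Sports.
Service B against (Sports, News): payoffs 4.2, 1.7 → best response Sports.
Service B against (Sports, Bundled): payoffs 0.7, 2.7 → best response News.
Service C against (Originals, Sports): payoffs 0.6, 4.2 → best response Bundled.
Service C against (Originals, News): payoffs 0.1, 1.7 → best response Bundled.
Service C against (Licensed, Sports): payoffs 0.6, 1.6 → best response Bundled.
Service C against (Licensed, News): payoffs 3.5, 4.9 → best response Bundled.
Service C against (Sports, Sports): payoffs 0.6, 4.4 → best response Bundled.
Service C against (Sports, News): payoffs 5.3, 4.5 → best response News.
Mutual best responses: (Licensed, Sports, Bundled).

The unique pure-strategy Nash equilibrium is (Licensed, Sports, Bundled).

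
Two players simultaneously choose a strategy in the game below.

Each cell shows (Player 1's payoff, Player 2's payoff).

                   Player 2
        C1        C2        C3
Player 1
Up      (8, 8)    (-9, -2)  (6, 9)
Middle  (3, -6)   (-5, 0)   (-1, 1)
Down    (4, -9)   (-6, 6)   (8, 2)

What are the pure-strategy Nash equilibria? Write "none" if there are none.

(Up, C1): Player 2 can switch to C3 (8 → 9). Not NE.
(Up, C2): Player 1 can switch to Middle (-9 → -5). Not NE.
(Up, C3): Player 1 can switch to Down (6 → 8). Not NE.
(Middle, C1): Player 1 can switch to Up (3 → 8). Not NE.
(Middle, C2): Player 2 can switch to C3 (0 → 1). Not NE.
(Middle, C3): Player 1 can switch to Up (-1 → 6). Not NE.
(Down, C1): Player 1 can switch to Up (4 → 8). Not NE.
(Down, C2): Player 1 can switch to Middle (-6 → -5). Not NE.
(Down, C3): Player 2 can switch to C2 (2 → 6). Not NE.

This game has no pure Nash equilibrium.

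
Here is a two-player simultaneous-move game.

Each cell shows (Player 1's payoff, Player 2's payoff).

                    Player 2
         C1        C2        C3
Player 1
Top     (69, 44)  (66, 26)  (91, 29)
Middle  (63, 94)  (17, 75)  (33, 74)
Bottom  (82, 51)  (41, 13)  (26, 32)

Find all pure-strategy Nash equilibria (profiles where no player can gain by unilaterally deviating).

For each player, find the best response to each opponent profile; mutual best responses are the pure NE.
Player 1 against C1: payoffs 69, 63, 82 → best response Bottom.
Player 1 against C2: payoffs 66, 17, 41 → best response Top.
Player 1 against C3: payoffs 91, 33, 26 → best response Top.
Player 2 against Top: payoffs 44, 26, 29 → best response C1.
Player 2 against Middle: payoffs 94, 75, 74 → best response C1.
Player 2 against Bottom: payoffs 51, 13, 32 → best response C1.
Mutual best responses: (Bottom, C1).

(Bottom, C1)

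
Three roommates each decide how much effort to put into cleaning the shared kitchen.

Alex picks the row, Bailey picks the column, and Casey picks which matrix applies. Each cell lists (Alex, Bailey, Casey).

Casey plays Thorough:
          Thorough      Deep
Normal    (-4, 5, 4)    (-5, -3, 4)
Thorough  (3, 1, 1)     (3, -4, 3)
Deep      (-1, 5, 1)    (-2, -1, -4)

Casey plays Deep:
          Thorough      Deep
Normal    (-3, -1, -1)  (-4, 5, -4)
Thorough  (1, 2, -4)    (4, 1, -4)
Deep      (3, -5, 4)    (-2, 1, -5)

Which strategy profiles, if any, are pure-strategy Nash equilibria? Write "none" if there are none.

(Normal, Thorough, Thorough): Alex can switch to Thorough (-4 → 3). Not NE.
(Normal, Thorough, Deep): Alex can switch to Thorough (-3 → 1). Not NE.
(Normal, Deep, Thorough): Alex can switch to Thorough (-5 → 3). Not NE.
(Normal, Deep, Deep): Alex can switch to Thorough (-4 → 4). Not NE.
(Thorough, Thorough, Thorough): Alex gets 3, best alternative -1; Bailey gets 1, best alternative -4; Casey gets 1, best alternative -4. No profitable deviation — NE.
(Thorough, Thorough, Deep): Alex can switch to Deep (1 → 3). Not NE.
(Thorough, Deep, Thorough): Bailey can switch to Thorough (-4 → 1). Not NE.
(The remaining 5 profiles each have a profitable deviation by the same check.)

Pure NE: (Thorough, Thorough, Thorough)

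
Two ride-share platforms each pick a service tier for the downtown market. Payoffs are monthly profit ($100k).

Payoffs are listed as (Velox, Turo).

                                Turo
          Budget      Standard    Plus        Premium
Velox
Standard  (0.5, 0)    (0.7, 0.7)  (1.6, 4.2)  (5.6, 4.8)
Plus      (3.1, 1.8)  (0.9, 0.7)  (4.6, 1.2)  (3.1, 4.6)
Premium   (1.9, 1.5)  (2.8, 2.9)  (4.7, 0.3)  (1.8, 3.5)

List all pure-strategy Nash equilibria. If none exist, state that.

(Standard, Premium)

(Standard, Budget): Velox can switch to Plus (0.5 → 3.1). Not NE.
(Standard, Standard): Velox can switch to Plus (0.7 → 0.9). Not NE.
(Standard, Plus): Velox can switch to Plus (1.6 → 4.6). Not NE.
(Standard, Premium): Velox gets 5.6, best alternative 3.1; Turo gets 4.8, best alternative 4.2. No profitable deviation — NE.
(Plus, Budget): Turo can switch to Premium (1.8 → 4.6). Not NE.
(Plus, Standard): Velox can switch to Premium (0.9 → 2.8). Not NE.
(Plus, Plus): Velox can switch to Premium (4.6 → 4.7). Not NE.
(Plus, Premium): Velox can switch to Standard (3.1 → 5.6). Not NE.
(Premium, Budget): Velox can switch to Plus (1.9 → 3.1). Not NE.
(Premium, Standard): Turo can switch to Premium (2.9 → 3.5). Not NE.
(Premium, Plus): Turo can switch to Budget (0.3 → 1.5). Not NE.
(The remaining 1 profile has a profitable deviation by the same check.)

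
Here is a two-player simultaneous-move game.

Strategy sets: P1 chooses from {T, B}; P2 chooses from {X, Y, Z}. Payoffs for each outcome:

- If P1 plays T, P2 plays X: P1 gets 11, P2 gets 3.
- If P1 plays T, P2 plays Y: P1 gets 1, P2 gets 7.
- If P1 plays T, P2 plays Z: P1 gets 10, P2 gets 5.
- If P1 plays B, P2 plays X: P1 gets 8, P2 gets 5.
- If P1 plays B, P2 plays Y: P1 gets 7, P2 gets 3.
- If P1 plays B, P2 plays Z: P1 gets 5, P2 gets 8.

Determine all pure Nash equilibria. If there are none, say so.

This game has no pure Nash equilibrium.

P1 against X: payoffs 11, 8 → best response T.
P1 against Y: payoffs 1, 7 → best response B.
P1 against Z: payoffs 10, 5 → best response T.
P2 against T: payoffs 3, 7, 5 → best response Y.
P2 against B: payoffs 5, 3, 8 → best response Z.
No profile is a mutual best response for all players.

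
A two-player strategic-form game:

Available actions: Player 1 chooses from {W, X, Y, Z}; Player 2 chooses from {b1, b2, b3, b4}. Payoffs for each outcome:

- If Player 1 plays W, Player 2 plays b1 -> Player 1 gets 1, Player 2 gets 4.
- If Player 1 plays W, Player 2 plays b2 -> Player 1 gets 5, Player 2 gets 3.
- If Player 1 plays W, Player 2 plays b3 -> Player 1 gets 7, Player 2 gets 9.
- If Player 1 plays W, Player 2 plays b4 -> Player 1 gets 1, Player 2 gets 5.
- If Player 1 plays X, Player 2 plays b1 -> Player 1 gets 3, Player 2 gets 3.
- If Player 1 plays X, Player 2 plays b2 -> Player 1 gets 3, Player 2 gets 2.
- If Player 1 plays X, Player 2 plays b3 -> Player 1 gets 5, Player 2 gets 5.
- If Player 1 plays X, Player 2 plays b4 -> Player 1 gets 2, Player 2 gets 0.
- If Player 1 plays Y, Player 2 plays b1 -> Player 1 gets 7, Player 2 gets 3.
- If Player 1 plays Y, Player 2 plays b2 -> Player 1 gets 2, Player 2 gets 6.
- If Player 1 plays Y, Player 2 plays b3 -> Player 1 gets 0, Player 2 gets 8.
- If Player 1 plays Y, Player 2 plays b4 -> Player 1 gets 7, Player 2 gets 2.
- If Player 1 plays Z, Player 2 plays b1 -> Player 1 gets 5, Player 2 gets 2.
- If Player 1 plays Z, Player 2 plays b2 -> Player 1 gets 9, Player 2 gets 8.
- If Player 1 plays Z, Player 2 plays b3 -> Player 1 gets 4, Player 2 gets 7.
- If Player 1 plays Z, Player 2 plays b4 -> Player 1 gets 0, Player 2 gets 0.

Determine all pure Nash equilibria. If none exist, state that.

For each player, find the best response to each opponent profile; mutual best responses are the pure NE.
Player 1 against b1: payoffs 1, 3, 7, 5 → best response Y.
Player 1 against b2: payoffs 5, 3, 2, 9 → best response Z.
Player 1 against b3: payoffs 7, 5, 0, 4 → best response W.
Player 1 against b4: payoffs 1, 2, 7, 0 → best response Y.
Player 2 against W: payoffs 4, 3, 9, 5 → best response b3.
Player 2 against X: payoffs 3, 2, 5, 0 → best response b3.
Player 2 against Y: payoffs 3, 6, 8, 2 → best response b3.
Player 2 against Z: payoffs 2, 8, 7, 0 → best response b2.
Mutual best responses: (W, b3); (Z, b2).

(W, b3); (Z, b2)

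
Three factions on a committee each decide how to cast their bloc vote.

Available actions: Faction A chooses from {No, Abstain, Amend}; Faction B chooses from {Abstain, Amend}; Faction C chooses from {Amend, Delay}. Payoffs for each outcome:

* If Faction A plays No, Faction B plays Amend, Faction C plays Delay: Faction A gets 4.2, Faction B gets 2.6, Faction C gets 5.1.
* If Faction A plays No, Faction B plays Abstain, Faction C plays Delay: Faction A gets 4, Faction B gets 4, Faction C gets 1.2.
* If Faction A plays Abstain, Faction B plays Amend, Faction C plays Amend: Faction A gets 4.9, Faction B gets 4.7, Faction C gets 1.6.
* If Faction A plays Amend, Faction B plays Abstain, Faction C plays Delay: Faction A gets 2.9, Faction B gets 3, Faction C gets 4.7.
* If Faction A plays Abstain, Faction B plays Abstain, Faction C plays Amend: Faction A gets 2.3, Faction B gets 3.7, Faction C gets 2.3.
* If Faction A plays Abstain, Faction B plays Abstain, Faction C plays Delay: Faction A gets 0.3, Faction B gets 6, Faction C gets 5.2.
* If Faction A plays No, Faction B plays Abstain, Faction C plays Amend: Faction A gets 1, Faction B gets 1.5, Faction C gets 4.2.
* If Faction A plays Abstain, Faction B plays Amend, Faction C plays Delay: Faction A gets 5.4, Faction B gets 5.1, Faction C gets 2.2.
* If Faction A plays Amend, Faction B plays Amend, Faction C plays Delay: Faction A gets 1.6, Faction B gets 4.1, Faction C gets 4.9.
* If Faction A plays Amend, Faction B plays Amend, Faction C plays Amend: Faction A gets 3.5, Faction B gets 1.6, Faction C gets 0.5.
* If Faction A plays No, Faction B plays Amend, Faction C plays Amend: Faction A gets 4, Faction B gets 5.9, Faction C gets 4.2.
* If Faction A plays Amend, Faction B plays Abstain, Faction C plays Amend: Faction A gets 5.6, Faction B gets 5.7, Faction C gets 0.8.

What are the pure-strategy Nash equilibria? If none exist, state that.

No pure-strategy Nash equilibrium.

Faction A against (Abstain, Amend): payoffs 1, 2.3, 5.6 → best response Amend.
Faction A against (Abstain, Delay): payoffs 4, 0.3, 2.9 → best response No.
Faction A against (Amend, Amend): payoffs 4, 4.9, 3.5 → best response Abstain.
Faction A against (Amend, Delay): payoffs 4.2, 5.4, 1.6 → best response Abstain.
Faction B against (No, Amend): payoffs 1.5, 5.9 → best response Amend.
Faction B against (No, Delay): payoffs 4, 2.6 → best response Abstain.
Faction B against (Abstain, Amend): payoffs 3.7, 4.7 → best response Amend.
Faction B against (Abstain, Delay): payoffs 6, 5.1 → best response Abstain.
Faction B against (Amend, Amend): payoffs 5.7, 1.6 → best response Abstain.
Faction B against (Amend, Delay): payoffs 3, 4.1 → best response Amend.
Faction C against (No, Abstain): payoffs 4.2, 1.2 → best response Amend.
Faction C against (No, Amend): payoffs 4.2, 5.1 → best response Delay.
Faction C against (Abstain, Abstain): payoffs 2.3, 5.2 → best response Delay.
Faction C against (Abstain, Amend): payoffs 1.6, 2.2 → best response Delay.
Faction C against (Amend, Abstain): payoffs 0.8, 4.7 → best response Delay.
Faction C against (Amend, Amend): payoffs 0.5, 4.9 → best response Delay.
No profile is a mutual best response for all players.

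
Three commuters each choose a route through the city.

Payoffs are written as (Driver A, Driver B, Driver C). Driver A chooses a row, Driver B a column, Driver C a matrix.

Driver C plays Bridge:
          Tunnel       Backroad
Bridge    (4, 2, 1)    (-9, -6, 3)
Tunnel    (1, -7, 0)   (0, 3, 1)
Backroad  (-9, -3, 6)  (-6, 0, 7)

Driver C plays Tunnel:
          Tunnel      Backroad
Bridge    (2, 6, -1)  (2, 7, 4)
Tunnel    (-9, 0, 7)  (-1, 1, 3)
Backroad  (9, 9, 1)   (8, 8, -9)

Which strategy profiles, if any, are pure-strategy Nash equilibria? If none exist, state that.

The unique pure-strategy Nash equilibrium is (Bridge, Tunnel, Bridge).

(Bridge, Tunnel, Bridge): Driver A gets 4, best alternative 1; Driver B gets 2, best alternative -6; Driver C gets 1, best alternative -1. No profitable deviation — NE.
(Bridge, Tunnel, Tunnel): Driver A can switch to Backroad (2 → 9). Not NE.
(Bridge, Backroad, Bridge): Driver A can switch to Tunnel (-9 → 0). Not NE.
(Bridge, Backroad, Tunnel): Driver A can switch to Backroad (2 → 8). Not NE.
(Tunnel, Tunnel, Bridge): Driver A can switch to Bridge (1 → 4). Not NE.
(Tunnel, Tunnel, Tunnel): Driver A can switch to Bridge (-9 → 2). Not NE.
(Tunnel, Backroad, Bridge): Driver C can switch to Tunnel (1 → 3). Not NE.
(Tunnel, Backroad, Tunnel): Driver A can switch to Bridge (-1 → 2). Not NE.
(Backroad, Tunnel, Bridge): Driver A can switch to Bridge (-9 → 4). Not NE.
(Backroad, Tunnel, Tunnel): Driver C can switch to Bridge (1 → 6). Not NE.
(Backroad, Backroad, Bridge): Driver A can switch to Tunnel (-6 → 0). Not NE.
(Backroad, Backroad, Tunnel): Driver B can switch to Tunnel (8 → 9). Not NE.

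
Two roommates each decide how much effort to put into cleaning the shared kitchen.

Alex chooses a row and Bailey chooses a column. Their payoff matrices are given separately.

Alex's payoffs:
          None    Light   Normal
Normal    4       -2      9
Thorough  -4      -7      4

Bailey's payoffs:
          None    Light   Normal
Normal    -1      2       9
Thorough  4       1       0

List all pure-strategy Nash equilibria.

Alex against None: payoffs 4, -4 → best response Normal.
Alex against Light: payoffs -2, -7 → best response Normal.
Alex against Normal: payoffs 9, 4 → best response Normal.
Bailey against Normal: payoffs -1, 2, 9 → best response Normal.
Bailey against Thorough: payoffs 4, 1, 0 → best response None.
Mutual best responses: (Normal, Normal).

(Normal, Normal)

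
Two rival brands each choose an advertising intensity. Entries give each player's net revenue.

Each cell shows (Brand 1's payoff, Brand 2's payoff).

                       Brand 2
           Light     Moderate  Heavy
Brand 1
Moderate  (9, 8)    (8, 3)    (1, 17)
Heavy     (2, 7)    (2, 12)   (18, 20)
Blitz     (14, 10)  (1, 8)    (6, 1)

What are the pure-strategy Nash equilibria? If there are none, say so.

(Heavy, Heavy), (Blitz, Light)

Brand 1 against Light: payoffs 9, 2, 14 → best response Blitz.
Brand 1 against Moderate: payoffs 8, 2, 1 → best response Moderate.
Brand 1 against Heavy: payoffs 1, 18, 6 → best response Heavy.
Brand 2 against Moderate: payoffs 8, 3, 17 → best response Heavy.
Brand 2 against Heavy: payoffs 7, 12, 20 → best response Heavy.
Brand 2 against Blitz: payoffs 10, 8, 1 → best response Light.
Mutual best responses: (Heavy, Heavy); (Blitz, Light).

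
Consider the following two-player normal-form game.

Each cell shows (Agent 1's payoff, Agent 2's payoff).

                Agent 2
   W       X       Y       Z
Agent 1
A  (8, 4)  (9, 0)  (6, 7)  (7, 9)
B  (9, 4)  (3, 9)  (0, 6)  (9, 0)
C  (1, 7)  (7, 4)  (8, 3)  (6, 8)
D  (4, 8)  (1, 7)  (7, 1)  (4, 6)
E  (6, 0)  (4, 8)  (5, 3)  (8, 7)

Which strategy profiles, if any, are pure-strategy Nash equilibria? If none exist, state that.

This game has no pure Nash equilibrium.

Agent 1 against W: payoffs 8, 9, 1, 4, 6 → best response B.
Agent 1 against X: payoffs 9, 3, 7, 1, 4 → best response A.
Agent 1 against Y: payoffs 6, 0, 8, 7, 5 → best response C.
Agent 1 against Z: payoffs 7, 9, 6, 4, 8 → best response B.
Agent 2 against A: payoffs 4, 0, 7, 9 → best response Z.
Agent 2 against B: payoffs 4, 9, 6, 0 → best response X.
Agent 2 against C: payoffs 7, 4, 3, 8 → best response Z.
Agent 2 against D: payoffs 8, 7, 1, 6 → best response W.
Agent 2 against E: payoffs 0, 8, 3, 7 → best response X.
No profile is a mutual best response for all players.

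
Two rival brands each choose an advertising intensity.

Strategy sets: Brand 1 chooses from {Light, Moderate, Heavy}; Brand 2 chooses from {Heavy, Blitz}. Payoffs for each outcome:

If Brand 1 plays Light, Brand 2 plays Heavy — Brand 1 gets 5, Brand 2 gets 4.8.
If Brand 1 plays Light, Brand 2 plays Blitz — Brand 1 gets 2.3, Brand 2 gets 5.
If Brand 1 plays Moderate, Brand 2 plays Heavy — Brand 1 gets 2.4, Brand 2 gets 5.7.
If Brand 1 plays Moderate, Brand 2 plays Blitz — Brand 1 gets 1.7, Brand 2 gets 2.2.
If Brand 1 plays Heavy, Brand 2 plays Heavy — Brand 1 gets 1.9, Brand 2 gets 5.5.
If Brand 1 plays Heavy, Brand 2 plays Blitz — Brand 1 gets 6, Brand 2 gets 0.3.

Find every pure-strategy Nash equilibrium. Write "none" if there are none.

Brand 1 against Heavy: payoffs 5, 2.4, 1.9 → best response Light.
Brand 1 against Blitz: payoffs 2.3, 1.7, 6 → best response Heavy.
Brand 2 against Light: payoffs 4.8, 5 → best response Blitz.
Brand 2 against Moderate: payoffs 5.7, 2.2 → best response Heavy.
Brand 2 against Heavy: payoffs 5.5, 0.3 → best response Heavy.
No profile is a mutual best response for all players.

There is no pure-strategy Nash equilibrium.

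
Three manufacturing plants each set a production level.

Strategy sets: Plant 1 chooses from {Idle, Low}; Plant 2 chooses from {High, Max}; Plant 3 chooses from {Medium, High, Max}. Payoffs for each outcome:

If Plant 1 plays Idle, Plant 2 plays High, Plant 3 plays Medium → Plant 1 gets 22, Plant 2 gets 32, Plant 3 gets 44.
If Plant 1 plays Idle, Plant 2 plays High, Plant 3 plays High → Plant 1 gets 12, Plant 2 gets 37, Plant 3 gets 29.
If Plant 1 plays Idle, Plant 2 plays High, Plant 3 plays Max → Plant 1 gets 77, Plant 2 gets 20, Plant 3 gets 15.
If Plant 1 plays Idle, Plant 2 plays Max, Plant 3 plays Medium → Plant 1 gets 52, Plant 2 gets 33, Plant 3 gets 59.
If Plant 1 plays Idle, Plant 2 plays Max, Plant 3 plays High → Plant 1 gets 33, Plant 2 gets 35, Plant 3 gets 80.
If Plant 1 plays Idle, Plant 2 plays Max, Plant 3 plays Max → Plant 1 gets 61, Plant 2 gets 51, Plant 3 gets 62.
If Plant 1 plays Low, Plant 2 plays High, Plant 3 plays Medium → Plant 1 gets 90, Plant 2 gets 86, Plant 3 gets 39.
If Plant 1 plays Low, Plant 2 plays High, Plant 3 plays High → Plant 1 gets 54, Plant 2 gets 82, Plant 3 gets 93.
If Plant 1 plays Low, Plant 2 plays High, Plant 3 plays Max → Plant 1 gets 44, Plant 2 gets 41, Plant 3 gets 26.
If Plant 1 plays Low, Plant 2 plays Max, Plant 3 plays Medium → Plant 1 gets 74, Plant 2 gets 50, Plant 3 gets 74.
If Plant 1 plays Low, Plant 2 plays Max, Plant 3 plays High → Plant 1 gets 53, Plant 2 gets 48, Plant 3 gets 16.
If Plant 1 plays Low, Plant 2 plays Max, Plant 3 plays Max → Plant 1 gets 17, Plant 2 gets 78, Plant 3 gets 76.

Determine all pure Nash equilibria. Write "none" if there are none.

(Low, High, High)

For each player, find the best response to each opponent profile; mutual best responses are the pure NE.
Plant 1 against (High, Medium): payoffs 22, 90 → best response Low.
Plant 1 against (High, High): payoffs 12, 54 → best response Low.
Plant 1 against (High, Max): payoffs 77, 44 → best response Idle.
Plant 1 against (Max, Medium): payoffs 52, 74 → best response Low.
Plant 1 against (Max, High): payoffs 33, 53 → best response Low.
Plant 1 against (Max, Max): payoffs 61, 17 → best response Idle.
Plant 2 against (Idle, Medium): payoffs 32, 33 → best response Max.
Plant 2 against (Idle, High): payoffs 37, 35 → best response High.
Plant 2 against (Idle, Max): payoffs 20, 51 → best response Max.
Plant 2 against (Low, Medium): payoffs 86, 50 → best response High.
Plant 2 against (Low, High): payoffs 82, 48 → best response High.
Plant 2 against (Low, Max): payoffs 41, 78 → best response Max.
Plant 3 against (Idle, High): payoffs 44, 29, 15 → best response Medium.
Plant 3 against (Idle, Max): payoffs 59, 80, 62 → best response High.
Plant 3 against (Low, High): payoffs 39, 93, 26 → best response High.
Plant 3 against (Low, Max): payoffs 74, 16, 76 → best response Max.
Mutual best responses: (Low, High, High).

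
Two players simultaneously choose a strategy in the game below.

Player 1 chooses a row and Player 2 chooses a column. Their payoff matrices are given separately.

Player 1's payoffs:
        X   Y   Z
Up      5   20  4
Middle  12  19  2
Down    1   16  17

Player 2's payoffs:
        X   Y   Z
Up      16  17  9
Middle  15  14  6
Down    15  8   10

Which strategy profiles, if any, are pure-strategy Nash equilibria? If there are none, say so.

(Up, Y) and (Middle, X)

Player 1 against X: payoffs 5, 12, 1 → best response Middle.
Player 1 against Y: payoffs 20, 19, 16 → best response Up.
Player 1 against Z: payoffs 4, 2, 17 → best response Down.
Player 2 against Up: payoffs 16, 17, 9 → best response Y.
Player 2 against Middle: payoffs 15, 14, 6 → best response X.
Player 2 against Down: payoffs 15, 8, 10 → best response X.
Mutual best responses: (Up, Y); (Middle, X).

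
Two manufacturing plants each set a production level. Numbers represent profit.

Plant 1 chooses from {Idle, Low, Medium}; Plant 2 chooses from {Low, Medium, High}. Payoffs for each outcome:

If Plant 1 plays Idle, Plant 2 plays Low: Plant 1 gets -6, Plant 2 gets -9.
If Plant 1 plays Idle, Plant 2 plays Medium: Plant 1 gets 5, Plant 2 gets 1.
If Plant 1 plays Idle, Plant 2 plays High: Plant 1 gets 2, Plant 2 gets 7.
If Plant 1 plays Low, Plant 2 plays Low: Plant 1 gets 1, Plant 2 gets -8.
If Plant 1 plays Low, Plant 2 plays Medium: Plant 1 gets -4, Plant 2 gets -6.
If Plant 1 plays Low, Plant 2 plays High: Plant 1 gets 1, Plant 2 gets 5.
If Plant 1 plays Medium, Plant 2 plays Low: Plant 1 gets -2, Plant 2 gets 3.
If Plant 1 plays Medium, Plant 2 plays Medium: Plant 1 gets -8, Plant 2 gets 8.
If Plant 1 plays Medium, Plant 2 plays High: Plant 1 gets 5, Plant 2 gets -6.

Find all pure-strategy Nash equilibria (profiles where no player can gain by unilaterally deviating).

Plant 1 against Low: payoffs -6, 1, -2 → best response Low.
Plant 1 against Medium: payoffs 5, -4, -8 → best response Idle.
Plant 1 against High: payoffs 2, 1, 5 → best response Medium.
Plant 2 against Idle: payoffs -9, 1, 7 → best response High.
Plant 2 against Low: payoffs -8, -6, 5 → best response High.
Plant 2 against Medium: payoffs 3, 8, -6 → best response Medium.
No profile is a mutual best response for all players.

No pure-strategy Nash equilibrium.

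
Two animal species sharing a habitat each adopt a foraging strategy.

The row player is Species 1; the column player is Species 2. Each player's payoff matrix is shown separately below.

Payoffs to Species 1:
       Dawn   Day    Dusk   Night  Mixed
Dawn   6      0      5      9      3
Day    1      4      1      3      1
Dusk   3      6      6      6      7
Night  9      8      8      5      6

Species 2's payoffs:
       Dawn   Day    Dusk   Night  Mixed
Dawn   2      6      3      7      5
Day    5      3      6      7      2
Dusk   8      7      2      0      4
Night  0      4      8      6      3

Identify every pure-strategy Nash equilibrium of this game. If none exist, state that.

Pure-strategy Nash equilibria: (Dawn, Night) and (Night, Dusk)

Species 1 against Dawn: payoffs 6, 1, 3, 9 → best response Night.
Species 1 against Day: payoffs 0, 4, 6, 8 → best response Night.
Species 1 against Dusk: payoffs 5, 1, 6, 8 → best response Night.
Species 1 against Night: payoffs 9, 3, 6, 5 → best response Dawn.
Species 1 against Mixed: payoffs 3, 1, 7, 6 → best response Dusk.
Species 2 against Dawn: payoffs 2, 6, 3, 7, 5 → best response Night.
Species 2 against Day: payoffs 5, 3, 6, 7, 2 → best response Night.
Species 2 against Dusk: payoffs 8, 7, 2, 0, 4 → best response Dawn.
Species 2 against Night: payoffs 0, 4, 8, 6, 3 → best response Dusk.
Mutual best responses: (Dawn, Night); (Night, Dusk).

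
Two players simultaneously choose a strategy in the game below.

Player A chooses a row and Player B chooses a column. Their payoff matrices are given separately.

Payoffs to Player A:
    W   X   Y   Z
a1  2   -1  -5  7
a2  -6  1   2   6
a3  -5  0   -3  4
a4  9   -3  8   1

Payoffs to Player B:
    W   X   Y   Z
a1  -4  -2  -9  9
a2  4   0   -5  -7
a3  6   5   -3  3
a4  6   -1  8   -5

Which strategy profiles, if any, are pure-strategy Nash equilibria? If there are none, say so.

(a1, W): Player A can switch to a4 (2 → 9). Not NE.
(a1, X): Player A can switch to a2 (-1 → 1). Not NE.
(a1, Y): Player A can switch to a2 (-5 → 2). Not NE.
(a1, Z): Player A gets 7, best alternative 6; Player B gets 9, best alternative -2. No profitable deviation — NE.
(a2, W): Player A can switch to a1 (-6 → 2). Not NE.
(a2, X): Player B can switch to W (0 → 4). Not NE.
(a2, Y): Player A can switch to a4 (2 → 8). Not NE.
(a2, Z): Player A can switch to a1 (6 → 7). Not NE.
(a3, W): Player A can switch to a1 (-5 → 2). Not NE.
(a4, Y): Player A gets 8, best alternative 2; Player B gets 8, best alternative 6. No profitable deviation — NE.
(The remaining 6 profiles each have a profitable deviation by the same check.)

The pure Nash equilibria are (a1, Z), (a4, Y).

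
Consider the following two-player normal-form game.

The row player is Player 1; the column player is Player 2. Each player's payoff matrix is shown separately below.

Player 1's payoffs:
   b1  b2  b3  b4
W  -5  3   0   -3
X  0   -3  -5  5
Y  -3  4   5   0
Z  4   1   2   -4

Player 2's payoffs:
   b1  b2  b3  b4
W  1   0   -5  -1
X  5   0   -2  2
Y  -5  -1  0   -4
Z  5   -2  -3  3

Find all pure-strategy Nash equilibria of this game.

Player 1 against b1: payoffs -5, 0, -3, 4 → best response Z.
Player 1 against b2: payoffs 3, -3, 4, 1 → best response Y.
Player 1 against b3: payoffs 0, -5, 5, 2 → best response Y.
Player 1 against b4: payoffs -3, 5, 0, -4 → best response X.
Player 2 against W: payoffs 1, 0, -5, -1 → best response b1.
Player 2 against X: payoffs 5, 0, -2, 2 → best response b1.
Player 2 against Y: payoffs -5, -1, 0, -4 → best response b3.
Player 2 against Z: payoffs 5, -2, -3, 3 → best response b1.
Mutual best responses: (Y, b3); (Z, b1).

The pure Nash equilibria are (Y, b3), (Z, b1).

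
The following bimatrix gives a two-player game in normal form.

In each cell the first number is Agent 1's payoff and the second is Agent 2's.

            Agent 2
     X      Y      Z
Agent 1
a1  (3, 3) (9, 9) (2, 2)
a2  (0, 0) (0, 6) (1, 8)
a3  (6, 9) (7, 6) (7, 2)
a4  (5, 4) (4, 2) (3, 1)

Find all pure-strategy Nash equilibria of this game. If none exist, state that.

The pure Nash equilibria are (a1, Y) and (a3, X).

For each player, find the best response to each opponent profile; mutual best responses are the pure NE.
Agent 1 against X: payoffs 3, 0, 6, 5 → best response a3.
Agent 1 against Y: payoffs 9, 0, 7, 4 → best response a1.
Agent 1 against Z: payoffs 2, 1, 7, 3 → best response a3.
Agent 2 against a1: payoffs 3, 9, 2 → best response Y.
Agent 2 against a2: payoffs 0, 6, 8 → best response Z.
Agent 2 against a3: payoffs 9, 6, 2 → best response X.
Agent 2 against a4: payoffs 4, 2, 1 → best response X.
Mutual best responses: (a1, Y); (a3, X).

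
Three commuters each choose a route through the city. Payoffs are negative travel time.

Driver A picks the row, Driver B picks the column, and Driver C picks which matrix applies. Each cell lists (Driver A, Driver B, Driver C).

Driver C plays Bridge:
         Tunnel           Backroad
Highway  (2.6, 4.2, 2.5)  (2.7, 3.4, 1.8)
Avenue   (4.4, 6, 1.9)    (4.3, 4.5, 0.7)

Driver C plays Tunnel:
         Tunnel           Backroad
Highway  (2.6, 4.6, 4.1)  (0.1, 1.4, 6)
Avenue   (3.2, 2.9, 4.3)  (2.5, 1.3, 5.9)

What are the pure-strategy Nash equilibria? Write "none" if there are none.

Check each profile: it is a Nash equilibrium iff no player can strictly gain by switching unilaterally.
(Highway, Tunnel, Bridge): Driver A can switch to Avenue (2.6 → 4.4). Not NE.
(Highway, Tunnel, Tunnel): Driver A can switch to Avenue (2.6 → 3.2). Not NE.
(Highway, Backroad, Bridge): Driver A can switch to Avenue (2.7 → 4.3). Not NE.
(Highway, Backroad, Tunnel): Driver A can switch to Avenue (0.1 → 2.5). Not NE.
(Avenue, Tunnel, Bridge): Driver C can switch to Tunnel (1.9 → 4.3). Not NE.
(Avenue, Tunnel, Tunnel): Driver A gets 3.2, best alternative 2.6; Driver B gets 2.9, best alternative 1.3; Driver C gets 4.3, best alternative 1.9. No profitable deviation — NE.
(Avenue, Backroad, Bridge): Driver B can switch to Tunnel (4.5 → 6). Not NE.
(Avenue, Backroad, Tunnel): Driver B can switch to Tunnel (1.3 → 2.9). Not NE.

The unique pure-strategy Nash equilibrium is (Avenue, Tunnel, Tunnel).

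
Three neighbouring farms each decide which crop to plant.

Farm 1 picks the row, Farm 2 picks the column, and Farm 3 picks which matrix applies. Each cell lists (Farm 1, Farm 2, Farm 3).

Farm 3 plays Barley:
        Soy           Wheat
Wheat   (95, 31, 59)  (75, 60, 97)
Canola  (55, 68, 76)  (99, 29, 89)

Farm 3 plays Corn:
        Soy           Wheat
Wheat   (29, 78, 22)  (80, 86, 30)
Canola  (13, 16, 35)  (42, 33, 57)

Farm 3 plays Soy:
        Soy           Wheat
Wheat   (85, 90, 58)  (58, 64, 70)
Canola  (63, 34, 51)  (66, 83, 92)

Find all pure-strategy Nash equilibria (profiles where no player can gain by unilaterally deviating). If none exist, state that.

(Wheat, Soy, Barley): Farm 2 can switch to Wheat (31 → 60). Not NE.
(Wheat, Soy, Corn): Farm 2 can switch to Wheat (78 → 86). Not NE.
(Wheat, Soy, Soy): Farm 3 can switch to Barley (58 → 59). Not NE.
(Wheat, Wheat, Barley): Farm 1 can switch to Canola (75 → 99). Not NE.
(Wheat, Wheat, Corn): Farm 3 can switch to Barley (30 → 97). Not NE.
(Wheat, Wheat, Soy): Farm 1 can switch to Canola (58 → 66). Not NE.
(Canola, Soy, Barley): Farm 1 can switch to Wheat (55 → 95). Not NE.
(Canola, Soy, Corn): Farm 1 can switch to Wheat (13 → 29). Not NE.
(Canola, Wheat, Soy): Farm 1 gets 66, best alternative 58; Farm 2 gets 83, best alternative 34; Farm 3 gets 92, best alternative 89. No profitable deviation — NE.
(The remaining 3 profiles each have a profitable deviation by the same check.)

The unique pure-strategy Nash equilibrium is (Canola, Wheat, Soy).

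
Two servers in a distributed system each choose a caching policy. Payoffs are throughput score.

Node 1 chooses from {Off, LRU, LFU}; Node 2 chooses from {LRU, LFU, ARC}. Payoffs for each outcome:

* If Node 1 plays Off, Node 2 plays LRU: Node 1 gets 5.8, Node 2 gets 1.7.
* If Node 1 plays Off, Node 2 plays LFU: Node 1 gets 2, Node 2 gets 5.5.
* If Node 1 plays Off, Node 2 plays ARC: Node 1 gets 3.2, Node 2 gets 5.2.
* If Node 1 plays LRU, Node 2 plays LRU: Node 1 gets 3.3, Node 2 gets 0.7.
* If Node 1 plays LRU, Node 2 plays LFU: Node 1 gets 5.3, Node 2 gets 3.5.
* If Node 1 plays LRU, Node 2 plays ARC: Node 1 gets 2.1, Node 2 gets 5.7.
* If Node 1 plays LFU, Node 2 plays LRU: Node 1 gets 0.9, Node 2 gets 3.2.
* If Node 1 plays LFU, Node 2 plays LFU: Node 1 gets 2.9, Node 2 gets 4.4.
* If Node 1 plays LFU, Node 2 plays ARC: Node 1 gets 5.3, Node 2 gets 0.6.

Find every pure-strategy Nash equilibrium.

Node 1 against LRU: payoffs 5.8, 3.3, 0.9 → best response Off.
Node 1 against LFU: payoffs 2, 5.3, 2.9 → best response LRU.
Node 1 against ARC: payoffs 3.2, 2.1, 5.3 → best response LFU.
Node 2 against Off: payoffs 1.7, 5.5, 5.2 → best response LFU.
Node 2 against LRU: payoffs 0.7, 3.5, 5.7 → best response ARC.
Node 2 against LFU: payoffs 3.2, 4.4, 0.6 → best response LFU.
No profile is a mutual best response for all players.

No pure-strategy Nash equilibrium.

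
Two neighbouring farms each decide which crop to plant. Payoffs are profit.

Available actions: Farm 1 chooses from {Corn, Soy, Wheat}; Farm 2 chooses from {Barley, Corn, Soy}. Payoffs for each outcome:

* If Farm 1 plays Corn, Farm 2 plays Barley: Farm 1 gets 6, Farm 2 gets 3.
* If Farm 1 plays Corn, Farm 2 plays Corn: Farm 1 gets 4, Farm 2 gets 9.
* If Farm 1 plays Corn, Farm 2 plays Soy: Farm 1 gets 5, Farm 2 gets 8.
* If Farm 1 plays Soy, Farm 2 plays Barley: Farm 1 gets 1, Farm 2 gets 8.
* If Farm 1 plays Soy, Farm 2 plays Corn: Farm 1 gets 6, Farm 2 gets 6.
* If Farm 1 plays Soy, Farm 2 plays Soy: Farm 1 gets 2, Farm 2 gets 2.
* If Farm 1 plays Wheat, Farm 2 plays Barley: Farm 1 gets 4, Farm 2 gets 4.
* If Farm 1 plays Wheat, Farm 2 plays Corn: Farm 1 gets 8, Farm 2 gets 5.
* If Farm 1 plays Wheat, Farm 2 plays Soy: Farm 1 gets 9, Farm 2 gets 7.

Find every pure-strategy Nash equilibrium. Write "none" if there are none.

Pure NE: (Wheat, Soy)

(Corn, Barley): Farm 2 can switch to Corn (3 → 9). Not NE.
(Corn, Corn): Farm 1 can switch to Soy (4 → 6). Not NE.
(Corn, Soy): Farm 1 can switch to Wheat (5 → 9). Not NE.
(Soy, Barley): Farm 1 can switch to Corn (1 → 6). Not NE.
(Soy, Corn): Farm 1 can switch to Wheat (6 → 8). Not NE.
(Soy, Soy): Farm 1 can switch to Corn (2 → 5). Not NE.
(Wheat, Barley): Farm 1 can switch to Corn (4 → 6). Not NE.
(Wheat, Corn): Farm 2 can switch to Soy (5 → 7). Not NE.
(Wheat, Soy): Farm 1 gets 9, best alternative 5; Farm 2 gets 7, best alternative 5. No profitable deviation — NE.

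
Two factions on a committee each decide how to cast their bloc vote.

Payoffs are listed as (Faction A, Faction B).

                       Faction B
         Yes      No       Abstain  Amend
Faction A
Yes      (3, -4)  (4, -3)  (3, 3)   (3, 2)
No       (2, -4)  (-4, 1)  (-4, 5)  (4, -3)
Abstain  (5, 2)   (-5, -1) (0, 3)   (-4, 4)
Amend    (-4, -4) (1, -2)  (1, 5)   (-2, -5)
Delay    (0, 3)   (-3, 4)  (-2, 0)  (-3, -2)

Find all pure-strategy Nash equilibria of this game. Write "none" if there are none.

Pure NE: (Yes, Abstain)

(Yes, Yes): Faction A can switch to Abstain (3 → 5). Not NE.
(Yes, No): Faction B can switch to Abstain (-3 → 3). Not NE.
(Yes, Abstain): Faction A gets 3, best alternative 1; Faction B gets 3, best alternative 2. No profitable deviation — NE.
(Yes, Amend): Faction A can switch to No (3 → 4). Not NE.
(No, Yes): Faction A can switch to Yes (2 → 3). Not NE.
(No, No): Faction A can switch to Yes (-4 → 4). Not NE.
(No, Abstain): Faction A can switch to Yes (-4 → 3). Not NE.
(No, Amend): Faction B can switch to No (-3 → 1). Not NE.
(Abstain, Yes): Faction B can switch to Abstain (2 → 3). Not NE.
(The remaining 11 profiles each have a profitable deviation by the same check.)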